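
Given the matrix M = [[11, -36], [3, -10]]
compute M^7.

[[515, -1548], [129, -388]]

tr M = 1 and det M = -2, so the characteristic polynomial is λ² − (1)λ + (-2) with roots -1 and 2.
Eigenvectors give P = [[-3, 4], [-1, 1]] with P⁻¹ = [[1, -4], [1, -3]], and M = P·diag(-1, 2)·P⁻¹.
Then M^7 = P·diag(-1, 128)·P⁻¹ = [[3, 512], [1, 128]] · [[1, -4], [1, -3]] = [[515, -1548], [129, -388]].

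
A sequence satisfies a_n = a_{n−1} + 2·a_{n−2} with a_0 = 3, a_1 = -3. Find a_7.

With companion matrix C = [[1, 2], [1, 0]], [a_n, a_{n−1}]ᵀ = C·[a_{n−1}, a_{n−2}]ᵀ, so [a_7, a_6]ᵀ = C⁶·[a_1, a_0]ᵀ.
C⁶ = [[43, 42], [21, 22]], giving [a_7, a_6]ᵀ = [[-3], [3]].

-3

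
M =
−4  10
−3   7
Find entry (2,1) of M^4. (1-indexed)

tr M = 3 and det M = 2, so the characteristic polynomial is λ² − (3)λ + (2) with roots 2 and 1.
Eigenvectors give P = [[5, −2], [3, −1]] with P⁻¹ = [[−1, 2], [−3, 5]], and M = P·diag(2, 1)·P⁻¹.
Then M^4 = P·diag(16, 1)·P⁻¹ = [[80, −2], [48, −1]] · [[−1, 2], [−3, 5]] = [[−74, 150], [−45, 91]].

−45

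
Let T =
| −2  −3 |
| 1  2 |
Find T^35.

[[−2, −3], [1, 2]]

T² = I (check: tr T = 0 and det T = −1), so T^35 = T since 35 is odd.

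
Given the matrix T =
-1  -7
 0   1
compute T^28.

[[1, 0], [0, 1]]

T² = I (check: tr T = 0 and det T = -1), so T^28 = I since 28 is even.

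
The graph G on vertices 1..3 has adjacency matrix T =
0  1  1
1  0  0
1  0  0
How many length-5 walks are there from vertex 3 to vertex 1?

4

The number of length-5 walks from vertex 3 to vertex 1 is entry (3,1) of T⁵, where T is the adjacency matrix.
T² = [[2, 0, 0], [0, 1, 1], [0, 1, 1]]
T³ = [[0, 2, 2], [2, 0, 0], [2, 0, 0]]
T⁴ = [[4, 0, 0], [0, 2, 2], [0, 2, 2]]
T⁵ = [[0, 4, 4], [4, 0, 0], [4, 0, 0]]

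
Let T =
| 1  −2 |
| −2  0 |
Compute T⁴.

[[29, −18], [−18, 20]]

T² = [[5, −2], [−2, 4]]
T³ = [[9, −10], [−10, 4]]
T⁴ = [[29, −18], [−18, 20]]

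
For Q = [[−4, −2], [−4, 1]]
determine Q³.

[[−120, −42], [−84, −15]]

Q² = [[24, 6], [12, 9]]
Q³ = [[−120, −42], [−84, −15]]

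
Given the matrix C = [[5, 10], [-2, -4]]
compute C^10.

[[5, 10], [-2, -4]]

C² = C (a projection; rank 1, trace 1), so C^10 = C.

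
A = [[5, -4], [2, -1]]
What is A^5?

tr A = 4 and det A = 3, so the characteristic polynomial is λ² − (4)λ + (3) with roots 1 and 3.
Eigenvectors give P = [[1, -2], [1, -1]] with P⁻¹ = [[-1, 2], [-1, 1]], and A = P·diag(1, 3)·P⁻¹.
Then A^5 = P·diag(1, 243)·P⁻¹ = [[1, -486], [1, -243]] · [[-1, 2], [-1, 1]] = [[485, -484], [242, -241]].

[[485, -484], [242, -241]]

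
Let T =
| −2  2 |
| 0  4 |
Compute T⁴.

[[16, 80], [0, 256]]

T² = [[4, 4], [0, 16]]
T³ = [[−8, 24], [0, 64]]
T⁴ = [[16, 80], [0, 256]]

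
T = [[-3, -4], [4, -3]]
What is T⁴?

[[-527, -336], [336, -527]]

T² = [[-7, 24], [-24, -7]]
T³ = [[117, -44], [44, 117]]
T⁴ = [[-527, -336], [336, -527]]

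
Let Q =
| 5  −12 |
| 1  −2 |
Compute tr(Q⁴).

17

tr Q = 3 and det Q = 2, so the characteristic polynomial is λ² − (3)λ + (2) with roots 2 and 1.
Eigenvectors give P = [[4, 3], [1, 1]] with P⁻¹ = [[1, −3], [−1, 4]], and Q = P·diag(2, 1)·P⁻¹.
Then Q⁴ = P·diag(16, 1)·P⁻¹ = [[64, 3], [16, 1]] · [[1, −3], [−1, 4]] = [[61, −180], [15, −44]].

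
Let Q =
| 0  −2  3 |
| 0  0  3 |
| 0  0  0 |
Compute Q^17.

[[0, 0, 0], [0, 0, 0], [0, 0, 0]]

Q is strictly triangular, hence nilpotent: Q^3 = 0, so Q^17 = 0.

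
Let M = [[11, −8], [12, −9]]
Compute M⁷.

tr M = 2 and det M = −3, so the characteristic polynomial is λ² − (2)λ + (−3) with roots 3 and −1.
Eigenvectors give P = [[−1, −2], [−1, −3]] with P⁻¹ = [[−3, 2], [1, −1]], and M = P·diag(3, −1)·P⁻¹.
Then M⁷ = P·diag(2187, −1)·P⁻¹ = [[−2187, 2], [−2187, 3]] · [[−3, 2], [1, −1]] = [[6563, −4376], [6564, −4377]].

[[6563, −4376], [6564, −4377]]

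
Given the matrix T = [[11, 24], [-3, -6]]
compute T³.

[[179, 456], [-57, -144]]

tr T = 5 and det T = 6, so the characteristic polynomial is λ² − (5)λ + (6) with roots 3 and 2.
Eigenvectors give P = [[-3, -8], [1, 3]] with P⁻¹ = [[-3, -8], [1, 3]], and T = P·diag(3, 2)·P⁻¹.
Then T³ = P·diag(27, 8)·P⁻¹ = [[-81, -64], [27, 24]] · [[-3, -8], [1, 3]] = [[179, 456], [-57, -144]].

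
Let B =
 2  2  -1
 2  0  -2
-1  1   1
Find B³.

[[31, 11, -22], [20, 8, -14], [-4, -2, 3]]

B² = [[9, 3, -7], [6, 2, -4], [-1, -1, 0]]
B³ = [[31, 11, -22], [20, 8, -14], [-4, -2, 3]]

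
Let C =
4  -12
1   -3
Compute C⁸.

C² = C (a projection; rank 1, trace 1), so C⁸ = C.

[[4, -12], [1, -3]]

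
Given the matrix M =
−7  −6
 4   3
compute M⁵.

tr M = −4 and det M = 3, so the characteristic polynomial is λ² − (−4)λ + (3) with roots −3 and −1.
Eigenvectors give P = [[3, 1], [−2, −1]] with P⁻¹ = [[1, 1], [−2, −3]], and M = P·diag(−3, −1)·P⁻¹.
Then M⁵ = P·diag(−243, −1)·P⁻¹ = [[−729, −1], [486, 1]] · [[1, 1], [−2, −3]] = [[−727, −726], [484, 483]].

[[−727, −726], [484, 483]]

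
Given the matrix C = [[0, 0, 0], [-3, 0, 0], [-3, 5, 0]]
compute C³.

C is strictly triangular, hence nilpotent: C³ = 0, so C³ = 0.

[[0, 0, 0], [0, 0, 0], [0, 0, 0]]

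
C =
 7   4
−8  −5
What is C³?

[[55, 28], [−56, −29]]

tr C = 2 and det C = −3, so the characteristic polynomial is λ² − (2)λ + (−3) with roots −1 and 3.
Eigenvectors give P = [[1, −1], [−2, 1]] with P⁻¹ = [[−1, −1], [−2, −1]], and C = P·diag(−1, 3)·P⁻¹.
Then C³ = P·diag(−1, 27)·P⁻¹ = [[−1, −27], [2, 27]] · [[−1, −1], [−2, −1]] = [[55, 28], [−56, −29]].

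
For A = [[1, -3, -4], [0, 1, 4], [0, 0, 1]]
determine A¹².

A = I + N where N = [[0, -3, -4], [0, 0, 4], [0, 0, 0]] is strictly upper-triangular, so N³ = 0.
(I + N)¹² = I + 12·N + 66·N² = [[1, -36, -840], [0, 1, 48], [0, 0, 1]].

[[1, -36, -840], [0, 1, 48], [0, 0, 1]]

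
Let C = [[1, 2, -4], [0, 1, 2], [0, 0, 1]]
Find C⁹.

C = I + N where N = [[0, 2, -4], [0, 0, 2], [0, 0, 0]] is strictly upper-triangular, so N³ = 0.
(I + N)⁹ = I + 9·N + 36·N² = [[1, 18, 108], [0, 1, 18], [0, 0, 1]].

[[1, 18, 108], [0, 1, 18], [0, 0, 1]]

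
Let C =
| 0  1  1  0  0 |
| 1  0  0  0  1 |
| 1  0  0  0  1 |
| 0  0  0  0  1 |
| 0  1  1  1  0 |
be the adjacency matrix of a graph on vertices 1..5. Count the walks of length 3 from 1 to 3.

The number of length-3 walks from vertex 1 to vertex 3 is entry (1,3) of C³, where C is the adjacency matrix.
C² = [[2, 0, 0, 0, 2], [0, 2, 2, 1, 0], [0, 2, 2, 1, 0], [0, 1, 1, 1, 0], [2, 0, 0, 0, 3]]
C³ = [[0, 4, 4, 2, 0], [4, 0, 0, 0, 5], [4, 0, 0, 0, 5], [2, 0, 0, 0, 3], [0, 5, 5, 3, 0]]

4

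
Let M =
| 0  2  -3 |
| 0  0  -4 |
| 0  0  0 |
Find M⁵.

M is strictly triangular, hence nilpotent: M³ = 0, so M⁵ = 0.

[[0, 0, 0], [0, 0, 0], [0, 0, 0]]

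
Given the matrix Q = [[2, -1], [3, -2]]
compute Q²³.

[[2, -1], [3, -2]]

Q² = I (check: tr Q = 0 and det Q = -1), so Q²³ = Q since 23 is odd.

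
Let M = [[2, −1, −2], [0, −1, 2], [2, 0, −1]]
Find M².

[[0, −1, −4], [4, 1, −4], [2, −2, −3]]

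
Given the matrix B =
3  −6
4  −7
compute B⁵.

tr B = −4 and det B = 3, so the characteristic polynomial is λ² − (−4)λ + (3) with roots −1 and −3.
Eigenvectors give P = [[−3, −1], [−2, −1]] with P⁻¹ = [[−1, 1], [2, −3]], and B = P·diag(−1, −3)·P⁻¹.
Then B⁵ = P·diag(−1, −243)·P⁻¹ = [[3, 243], [2, 243]] · [[−1, 1], [2, −3]] = [[483, −726], [484, −727]].

[[483, −726], [484, −727]]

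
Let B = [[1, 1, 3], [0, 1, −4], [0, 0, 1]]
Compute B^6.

B = I + N where N = [[0, 1, 3], [0, 0, −4], [0, 0, 0]] is strictly upper-triangular, so N^3 = 0.
(I + N)^6 = I + 6·N + 15·N^2 = [[1, 6, −42], [0, 1, −24], [0, 0, 1]].

[[1, 6, −42], [0, 1, −24], [0, 0, 1]]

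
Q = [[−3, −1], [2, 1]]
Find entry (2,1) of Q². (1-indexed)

−4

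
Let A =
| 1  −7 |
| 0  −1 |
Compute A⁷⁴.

A² = I (check: tr A = 0 and det A = −1), so A⁷⁴ = I since 74 is even.

[[1, 0], [0, 1]]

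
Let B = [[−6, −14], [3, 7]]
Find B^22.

[[−6, −14], [3, 7]]

B² = B (a projection; rank 1, trace 1), so B^22 = B.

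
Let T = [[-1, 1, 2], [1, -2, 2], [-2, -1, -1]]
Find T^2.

[[-2, -5, -2], [-7, 3, -4], [3, 1, -5]]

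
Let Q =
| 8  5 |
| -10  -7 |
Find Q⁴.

tr Q = 1 and det Q = -6, so the characteristic polynomial is λ² − (1)λ + (-6) with roots -2 and 3.
Eigenvectors give P = [[1, 1], [-2, -1]] with P⁻¹ = [[-1, -1], [2, 1]], and Q = P·diag(-2, 3)·P⁻¹.
Then Q⁴ = P·diag(16, 81)·P⁻¹ = [[16, 81], [-32, -81]] · [[-1, -1], [2, 1]] = [[146, 65], [-130, -49]].

[[146, 65], [-130, -49]]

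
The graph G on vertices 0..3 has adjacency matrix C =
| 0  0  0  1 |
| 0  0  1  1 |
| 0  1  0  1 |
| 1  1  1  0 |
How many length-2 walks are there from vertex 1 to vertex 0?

The number of length-2 walks from vertex 1 to vertex 0 is entry (1,0) of C^2, where C is the adjacency matrix.
C^2 = [[1, 1, 1, 0], [1, 2, 1, 1], [1, 1, 2, 1], [0, 1, 1, 3]]

1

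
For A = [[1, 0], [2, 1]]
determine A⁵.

[[1, 0], [10, 1]]

A = I + N where N = [[0, 0], [2, 0]] is strictly lower-triangular, so N² = 0.
(I + N)⁵ = I + 5·N = [[1, 0], [10, 1]].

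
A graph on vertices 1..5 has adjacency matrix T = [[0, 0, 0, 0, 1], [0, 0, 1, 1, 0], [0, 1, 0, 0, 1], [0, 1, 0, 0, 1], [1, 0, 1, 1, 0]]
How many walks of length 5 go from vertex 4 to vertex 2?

The number of length-5 walks from vertex 4 to vertex 2 is entry (4,2) of T⁵, where T is the adjacency matrix.
T² = [[1, 0, 1, 1, 0], [0, 2, 0, 0, 2], [1, 0, 2, 2, 0], [1, 0, 2, 2, 0], [0, 2, 0, 0, 3]]
T³ = [[0, 2, 0, 0, 3], [2, 0, 4, 4, 0], [0, 4, 0, 0, 5], [0, 4, 0, 0, 5], [3, 0, 5, 5, 0]]
T⁴ = [[3, 0, 5, 5, 0], [0, 8, 0, 0, 10], [5, 0, 9, 9, 0], [5, 0, 9, 9, 0], [0, 10, 0, 0, 13]]
T⁵ = [[0, 10, 0, 0, 13], [10, 0, 18, 18, 0], [0, 18, 0, 0, 23], [0, 18, 0, 0, 23], [13, 0, 23, 23, 0]]

18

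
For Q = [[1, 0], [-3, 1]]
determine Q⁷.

[[1, 0], [-21, 1]]

Q = I + N where N = [[0, 0], [-3, 0]] is strictly lower-triangular, so N² = 0.
(I + N)⁷ = I + 7·N = [[1, 0], [-21, 1]].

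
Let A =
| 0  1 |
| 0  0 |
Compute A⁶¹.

[[0, 0], [0, 0]]

A is strictly triangular, hence nilpotent: A² = 0, so A⁶¹ = 0.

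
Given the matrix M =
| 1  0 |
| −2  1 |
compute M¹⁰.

[[1, 0], [−20, 1]]

M = I + N where N = [[0, 0], [−2, 0]] is strictly lower-triangular, so N² = 0.
(I + N)¹⁰ = I + 10·N = [[1, 0], [−20, 1]].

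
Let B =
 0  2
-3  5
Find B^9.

[[-37830, 38342], [-57513, 58025]]

tr B = 5 and det B = 6, so the characteristic polynomial is λ² − (5)λ + (6) with roots 2 and 3.
Eigenvectors give P = [[1, -2], [1, -3]] with P⁻¹ = [[3, -2], [1, -1]], and B = P·diag(2, 3)·P⁻¹.
Then B^9 = P·diag(512, 19683)·P⁻¹ = [[512, -39366], [512, -59049]] · [[3, -2], [1, -1]] = [[-37830, 38342], [-57513, 58025]].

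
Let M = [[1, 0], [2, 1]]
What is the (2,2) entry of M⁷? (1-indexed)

M = I + N where N = [[0, 0], [2, 0]] is strictly lower-triangular, so N² = 0.
(I + N)⁷ = I + 7·N = [[1, 0], [14, 1]].

1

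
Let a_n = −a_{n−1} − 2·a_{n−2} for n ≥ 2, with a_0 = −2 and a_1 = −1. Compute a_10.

−79

With companion matrix T = [[−1, −2], [1, 0]], [a_n, a_{n−1}]ᵀ = T·[a_{n−1}, a_{n−2}]ᵀ, so [a_10, a_9]ᵀ = T⁹·[a_1, a_0]ᵀ.
T⁹ = [[11, 34], [−17, −6]], giving [a_10, a_9]ᵀ = [[−79], [29]].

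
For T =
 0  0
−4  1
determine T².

[[0, 0], [−4, 1]]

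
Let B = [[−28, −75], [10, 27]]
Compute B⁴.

[[406, 975], [−130, −309]]

tr B = −1 and det B = −6, so the characteristic polynomial is λ² − (−1)λ + (−6) with roots 2 and −3.
Eigenvectors give P = [[5, −3], [−2, 1]] with P⁻¹ = [[−1, −3], [−2, −5]], and B = P·diag(2, −3)·P⁻¹.
Then B⁴ = P·diag(16, 81)·P⁻¹ = [[80, −243], [−32, 81]] · [[−1, −3], [−2, −5]] = [[406, 975], [−130, −309]].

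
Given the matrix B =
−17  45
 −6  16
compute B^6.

tr B = −1 and det B = −2, so the characteristic polynomial is λ² − (−1)λ + (−2) with roots −2 and 1.
Eigenvectors give P = [[3, −5], [1, −2]] with P⁻¹ = [[2, −5], [1, −3]], and B = P·diag(−2, 1)·P⁻¹.
Then B^6 = P·diag(64, 1)·P⁻¹ = [[192, −5], [64, −2]] · [[2, −5], [1, −3]] = [[379, −945], [126, −314]].

[[379, −945], [126, −314]]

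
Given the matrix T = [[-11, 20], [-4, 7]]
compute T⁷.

tr T = -4 and det T = 3, so the characteristic polynomial is λ² − (-4)λ + (3) with roots -1 and -3.
Eigenvectors give P = [[2, -5], [1, -2]] with P⁻¹ = [[-2, 5], [-1, 2]], and T = P·diag(-1, -3)·P⁻¹.
Then T⁷ = P·diag(-1, -2187)·P⁻¹ = [[-2, 10935], [-1, 4374]] · [[-2, 5], [-1, 2]] = [[-10931, 21860], [-4372, 8743]].

[[-10931, 21860], [-4372, 8743]]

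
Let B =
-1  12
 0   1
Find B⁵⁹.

B² = I (check: tr B = 0 and det B = -1), so B⁵⁹ = B since 59 is odd.

[[-1, 12], [0, 1]]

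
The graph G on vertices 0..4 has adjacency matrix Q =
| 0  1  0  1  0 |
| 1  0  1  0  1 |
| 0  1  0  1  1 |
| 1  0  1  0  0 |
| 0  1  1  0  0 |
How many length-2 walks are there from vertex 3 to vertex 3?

The number of length-2 walks from vertex 3 to vertex 3 is entry (3,3) of Q², where Q is the adjacency matrix.
Q² = [[2, 0, 2, 0, 1], [0, 3, 1, 2, 1], [2, 1, 3, 0, 1], [0, 2, 0, 2, 1], [1, 1, 1, 1, 2]]

2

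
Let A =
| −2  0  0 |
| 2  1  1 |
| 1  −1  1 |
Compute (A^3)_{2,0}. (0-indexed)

A^2 = [[4, 0, 0], [−1, 0, 2], [−3, −2, 0]]
A^3 = [[−8, 0, 0], [4, −2, 2], [2, −2, −2]]

2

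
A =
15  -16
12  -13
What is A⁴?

tr A = 2 and det A = -3, so the characteristic polynomial is λ² − (2)λ + (-3) with roots -1 and 3.
Eigenvectors give P = [[-1, -4], [-1, -3]] with P⁻¹ = [[3, -4], [-1, 1]], and A = P·diag(-1, 3)·P⁻¹.
Then A⁴ = P·diag(1, 81)·P⁻¹ = [[-1, -324], [-1, -243]] · [[3, -4], [-1, 1]] = [[321, -320], [240, -239]].

[[321, -320], [240, -239]]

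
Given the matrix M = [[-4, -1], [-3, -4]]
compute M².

[[19, 8], [24, 19]]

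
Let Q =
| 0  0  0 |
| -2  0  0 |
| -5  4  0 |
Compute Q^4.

[[0, 0, 0], [0, 0, 0], [0, 0, 0]]

Q is strictly triangular, hence nilpotent: Q^3 = 0, so Q^4 = 0.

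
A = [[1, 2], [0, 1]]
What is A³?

[[1, 6], [0, 1]]

A = I + N where N = [[0, 2], [0, 0]] is strictly upper-triangular, so N² = 0.
(I + N)³ = I + 3·N = [[1, 6], [0, 1]].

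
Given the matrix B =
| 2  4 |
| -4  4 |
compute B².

[[-12, 24], [-24, 0]]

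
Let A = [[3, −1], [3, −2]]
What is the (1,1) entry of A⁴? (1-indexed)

A² = [[6, −1], [3, 1]]
A³ = [[15, −4], [12, −5]]
A⁴ = [[33, −7], [21, −2]]

33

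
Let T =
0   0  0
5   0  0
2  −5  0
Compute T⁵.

T is strictly triangular, hence nilpotent: T³ = 0, so T⁵ = 0.

[[0, 0, 0], [0, 0, 0], [0, 0, 0]]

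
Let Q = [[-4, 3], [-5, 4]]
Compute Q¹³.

[[-4, 3], [-5, 4]]

Q² = I (check: tr Q = 0 and det Q = -1), so Q¹³ = Q since 13 is odd.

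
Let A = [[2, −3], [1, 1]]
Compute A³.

A² = [[1, −9], [3, −2]]
A³ = [[−7, −12], [4, −11]]

[[−7, −12], [4, −11]]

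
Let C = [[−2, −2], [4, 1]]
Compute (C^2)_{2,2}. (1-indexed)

−7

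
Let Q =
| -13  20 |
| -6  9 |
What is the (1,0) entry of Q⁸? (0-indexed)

tr Q = -4 and det Q = 3, so the characteristic polynomial is λ² − (-4)λ + (3) with roots -3 and -1.
Eigenvectors give P = [[-2, 5], [-1, 3]] with P⁻¹ = [[-3, 5], [-1, 2]], and Q = P·diag(-3, -1)·P⁻¹.
Then Q⁸ = P·diag(6561, 1)·P⁻¹ = [[-13122, 5], [-6561, 3]] · [[-3, 5], [-1, 2]] = [[39361, -65600], [19680, -32799]].

19680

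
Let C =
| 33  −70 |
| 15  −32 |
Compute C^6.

[[4719, −9310], [1995, −3926]]

tr C = 1 and det C = −6, so the characteristic polynomial is λ² − (1)λ + (−6) with roots −2 and 3.
Eigenvectors give P = [[2, −7], [1, −3]] with P⁻¹ = [[−3, 7], [−1, 2]], and C = P·diag(−2, 3)·P⁻¹.
Then C^6 = P·diag(64, 729)·P⁻¹ = [[128, −5103], [64, −2187]] · [[−3, 7], [−1, 2]] = [[4719, −9310], [1995, −3926]].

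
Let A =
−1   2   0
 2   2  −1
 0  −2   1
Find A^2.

[[5, 2, −2], [2, 10, −3], [−4, −6, 3]]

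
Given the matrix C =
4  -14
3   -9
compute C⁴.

[[-374, 910], [-195, 471]]

tr C = -5 and det C = 6, so the characteristic polynomial is λ² − (-5)λ + (6) with roots -3 and -2.
Eigenvectors give P = [[2, 7], [1, 3]] with P⁻¹ = [[-3, 7], [1, -2]], and C = P·diag(-3, -2)·P⁻¹.
Then C⁴ = P·diag(81, 16)·P⁻¹ = [[162, 112], [81, 48]] · [[-3, 7], [1, -2]] = [[-374, 910], [-195, 471]].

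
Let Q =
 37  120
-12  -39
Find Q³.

tr Q = -2 and det Q = -3, so the characteristic polynomial is λ² − (-2)λ + (-3) with roots -3 and 1.
Eigenvectors give P = [[-3, 10], [1, -3]] with P⁻¹ = [[3, 10], [1, 3]], and Q = P·diag(-3, 1)·P⁻¹.
Then Q³ = P·diag(-27, 1)·P⁻¹ = [[81, 10], [-27, -3]] · [[3, 10], [1, 3]] = [[253, 840], [-84, -279]].

[[253, 840], [-84, -279]]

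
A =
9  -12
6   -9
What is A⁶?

tr A = 0 and det A = -9, so the characteristic polynomial is λ² − (0)λ + (-9) with roots 3 and -3.
Eigenvectors give P = [[2, -1], [1, -1]] with P⁻¹ = [[1, -1], [1, -2]], and A = P·diag(3, -3)·P⁻¹.
Then A⁶ = P·diag(729, 729)·P⁻¹ = [[1458, -729], [729, -729]] · [[1, -1], [1, -2]] = [[729, 0], [0, 729]].

[[729, 0], [0, 729]]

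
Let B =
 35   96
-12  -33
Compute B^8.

tr B = 2 and det B = -3, so the characteristic polynomial is λ² − (2)λ + (-3) with roots 3 and -1.
Eigenvectors give P = [[-3, -8], [1, 3]] with P⁻¹ = [[-3, -8], [1, 3]], and B = P·diag(3, -1)·P⁻¹.
Then B^8 = P·diag(6561, 1)·P⁻¹ = [[-19683, -8], [6561, 3]] · [[-3, -8], [1, 3]] = [[59041, 157440], [-19680, -52479]].

[[59041, 157440], [-19680, -52479]]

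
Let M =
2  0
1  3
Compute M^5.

[[32, 0], [211, 243]]

tr M = 5 and det M = 6, so the characteristic polynomial is λ² − (5)λ + (6) with roots 3 and 2.
Eigenvectors give P = [[0, 1], [−1, −1]] with P⁻¹ = [[−1, −1], [1, 0]], and M = P·diag(3, 2)·P⁻¹.
Then M^5 = P·diag(243, 32)·P⁻¹ = [[0, 32], [−243, −32]] · [[−1, −1], [1, 0]] = [[32, 0], [211, 243]].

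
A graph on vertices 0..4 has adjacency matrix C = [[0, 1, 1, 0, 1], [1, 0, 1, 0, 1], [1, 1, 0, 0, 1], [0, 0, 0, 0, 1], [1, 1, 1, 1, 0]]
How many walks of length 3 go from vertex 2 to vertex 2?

6

The number of length-3 walks from vertex 2 to vertex 2 is entry (2,2) of C^3, where C is the adjacency matrix.
C^2 = [[3, 2, 2, 1, 2], [2, 3, 2, 1, 2], [2, 2, 3, 1, 2], [1, 1, 1, 1, 0], [2, 2, 2, 0, 4]]
C^3 = [[6, 7, 7, 2, 8], [7, 6, 7, 2, 8], [7, 7, 6, 2, 8], [2, 2, 2, 0, 4], [8, 8, 8, 4, 6]]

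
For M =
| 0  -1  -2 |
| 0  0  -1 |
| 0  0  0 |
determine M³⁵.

[[0, 0, 0], [0, 0, 0], [0, 0, 0]]

M is strictly triangular, hence nilpotent: M³ = 0, so M³⁵ = 0.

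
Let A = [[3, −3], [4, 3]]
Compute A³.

A² = [[−3, −18], [24, −3]]
A³ = [[−81, −45], [60, −81]]

[[−81, −45], [60, −81]]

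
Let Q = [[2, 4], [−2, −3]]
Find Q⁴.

[[8, 12], [−6, −7]]

Q² = [[−4, −4], [2, 1]]
Q³ = [[0, −4], [2, 5]]
Q⁴ = [[8, 12], [−6, −7]]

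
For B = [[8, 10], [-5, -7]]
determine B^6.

[[1394, 1330], [-665, -601]]

tr B = 1 and det B = -6, so the characteristic polynomial is λ² − (1)λ + (-6) with roots -2 and 3.
Eigenvectors give P = [[-1, 2], [1, -1]] with P⁻¹ = [[1, 2], [1, 1]], and B = P·diag(-2, 3)·P⁻¹.
Then B^6 = P·diag(64, 729)·P⁻¹ = [[-64, 1458], [64, -729]] · [[1, 2], [1, 1]] = [[1394, 1330], [-665, -601]].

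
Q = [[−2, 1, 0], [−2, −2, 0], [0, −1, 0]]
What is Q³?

Q² = [[2, −4, 0], [8, 2, 0], [2, 2, 0]]
Q³ = [[4, 10, 0], [−20, 4, 0], [−8, −2, 0]]

[[4, 10, 0], [−20, 4, 0], [−8, −2, 0]]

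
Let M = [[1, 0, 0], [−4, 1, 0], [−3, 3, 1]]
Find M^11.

[[1, 0, 0], [−44, 1, 0], [−693, 33, 1]]

M = I + N where N = [[0, 0, 0], [−4, 0, 0], [−3, 3, 0]] is strictly lower-triangular, so N^3 = 0.
(I + N)^11 = I + 11·N + 55·N^2 = [[1, 0, 0], [−44, 1, 0], [−693, 33, 1]].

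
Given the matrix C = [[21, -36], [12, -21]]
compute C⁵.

[[1701, -2916], [972, -1701]]

tr C = 0 and det C = -9, so the characteristic polynomial is λ² − (0)λ + (-9) with roots 3 and -3.
Eigenvectors give P = [[-2, 3], [-1, 2]] with P⁻¹ = [[-2, 3], [-1, 2]], and C = P·diag(3, -3)·P⁻¹.
Then C⁵ = P·diag(243, -243)·P⁻¹ = [[-486, -729], [-243, -486]] · [[-2, 3], [-1, 2]] = [[1701, -2916], [972, -1701]].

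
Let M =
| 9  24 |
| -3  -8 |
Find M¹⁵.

M² = M (a projection; rank 1, trace 1), so M¹⁵ = M.

[[9, 24], [-3, -8]]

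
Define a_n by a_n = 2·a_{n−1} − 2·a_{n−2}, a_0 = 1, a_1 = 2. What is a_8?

With companion matrix A = [[2, −2], [1, 0]], [a_n, a_{n−1}]ᵀ = A·[a_{n−1}, a_{n−2}]ᵀ, so [a_8, a_7]ᵀ = A^7·[a_1, a_0]ᵀ.
A^7 = [[0, 16], [−8, 16]], giving [a_8, a_7]ᵀ = [[16], [0]].

16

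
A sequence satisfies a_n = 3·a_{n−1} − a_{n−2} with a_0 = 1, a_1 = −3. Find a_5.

−186

With companion matrix M = [[3, −1], [1, 0]], [a_n, a_{n−1}]ᵀ = M·[a_{n−1}, a_{n−2}]ᵀ, so [a_5, a_4]ᵀ = M⁴·[a_1, a_0]ᵀ.
M⁴ = [[55, −21], [21, −8]], giving [a_5, a_4]ᵀ = [[−186], [−71]].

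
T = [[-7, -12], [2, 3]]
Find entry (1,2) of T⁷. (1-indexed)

tr T = -4 and det T = 3, so the characteristic polynomial is λ² − (-4)λ + (3) with roots -1 and -3.
Eigenvectors give P = [[-2, 3], [1, -1]] with P⁻¹ = [[1, 3], [1, 2]], and T = P·diag(-1, -3)·P⁻¹.
Then T⁷ = P·diag(-1, -2187)·P⁻¹ = [[2, -6561], [-1, 2187]] · [[1, 3], [1, 2]] = [[-6559, -13116], [2186, 4371]].

-13116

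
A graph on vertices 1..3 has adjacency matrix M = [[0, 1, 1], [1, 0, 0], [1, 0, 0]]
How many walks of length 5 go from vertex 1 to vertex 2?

4

The number of length-5 walks from vertex 1 to vertex 2 is entry (1,2) of M^5, where M is the adjacency matrix.
M^2 = [[2, 0, 0], [0, 1, 1], [0, 1, 1]]
M^3 = [[0, 2, 2], [2, 0, 0], [2, 0, 0]]
M^4 = [[4, 0, 0], [0, 2, 2], [0, 2, 2]]
M^5 = [[0, 4, 4], [4, 0, 0], [4, 0, 0]]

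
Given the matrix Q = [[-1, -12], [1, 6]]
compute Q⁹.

tr Q = 5 and det Q = 6, so the characteristic polynomial is λ² − (5)λ + (6) with roots 2 and 3.
Eigenvectors give P = [[-4, 3], [1, -1]] with P⁻¹ = [[-1, -3], [-1, -4]], and Q = P·diag(2, 3)·P⁻¹.
Then Q⁹ = P·diag(512, 19683)·P⁻¹ = [[-2048, 59049], [512, -19683]] · [[-1, -3], [-1, -4]] = [[-57001, -230052], [19171, 77196]].

[[-57001, -230052], [19171, 77196]]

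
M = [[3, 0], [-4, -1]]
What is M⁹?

tr M = 2 and det M = -3, so the characteristic polynomial is λ² − (2)λ + (-3) with roots 3 and -1.
Eigenvectors give P = [[-1, 0], [1, 1]] with P⁻¹ = [[-1, 0], [1, 1]], and M = P·diag(3, -1)·P⁻¹.
Then M⁹ = P·diag(19683, -1)·P⁻¹ = [[-19683, 0], [19683, -1]] · [[-1, 0], [1, 1]] = [[19683, 0], [-19684, -1]].

[[19683, 0], [-19684, -1]]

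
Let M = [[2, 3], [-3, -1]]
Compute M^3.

[[-19, -18], [18, -1]]

M^2 = [[-5, 3], [-3, -8]]
M^3 = [[-19, -18], [18, -1]]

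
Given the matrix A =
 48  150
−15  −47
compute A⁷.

[[23022, 69450], [−6945, −20963]]

tr A = 1 and det A = −6, so the characteristic polynomial is λ² − (1)λ + (−6) with roots −2 and 3.
Eigenvectors give P = [[−3, 10], [1, −3]] with P⁻¹ = [[3, 10], [1, 3]], and A = P·diag(−2, 3)·P⁻¹.
Then A⁷ = P·diag(−128, 2187)·P⁻¹ = [[384, 21870], [−128, −6561]] · [[3, 10], [1, 3]] = [[23022, 69450], [−6945, −20963]].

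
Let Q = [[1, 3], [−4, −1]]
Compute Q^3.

[[−11, −33], [44, 11]]

Q^2 = [[−11, 0], [0, −11]]
Q^3 = [[−11, −33], [44, 11]]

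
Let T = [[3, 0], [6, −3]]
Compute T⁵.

[[243, 0], [486, −243]]

tr T = 0 and det T = −9, so the characteristic polynomial is λ² − (0)λ + (−9) with roots −3 and 3.
Eigenvectors give P = [[0, −1], [−1, −1]] with P⁻¹ = [[1, −1], [−1, 0]], and T = P·diag(−3, 3)·P⁻¹.
Then T⁵ = P·diag(−243, 243)·P⁻¹ = [[0, −243], [243, −243]] · [[1, −1], [−1, 0]] = [[243, 0], [486, −243]].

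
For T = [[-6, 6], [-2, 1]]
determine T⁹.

[[-77196, 115026], [-38342, 57001]]

tr T = -5 and det T = 6, so the characteristic polynomial is λ² − (-5)λ + (6) with roots -3 and -2.
Eigenvectors give P = [[2, -3], [1, -2]] with P⁻¹ = [[2, -3], [1, -2]], and T = P·diag(-3, -2)·P⁻¹.
Then T⁹ = P·diag(-19683, -512)·P⁻¹ = [[-39366, 1536], [-19683, 1024]] · [[2, -3], [1, -2]] = [[-77196, 115026], [-38342, 57001]].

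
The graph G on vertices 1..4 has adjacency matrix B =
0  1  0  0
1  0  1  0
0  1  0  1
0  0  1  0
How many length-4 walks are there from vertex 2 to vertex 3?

The number of length-4 walks from vertex 2 to vertex 3 is entry (2,3) of B^4, where B is the adjacency matrix.
B^2 = [[1, 0, 1, 0], [0, 2, 0, 1], [1, 0, 2, 0], [0, 1, 0, 1]]
B^3 = [[0, 2, 0, 1], [2, 0, 3, 0], [0, 3, 0, 2], [1, 0, 2, 0]]
B^4 = [[2, 0, 3, 0], [0, 5, 0, 3], [3, 0, 5, 0], [0, 3, 0, 2]]

0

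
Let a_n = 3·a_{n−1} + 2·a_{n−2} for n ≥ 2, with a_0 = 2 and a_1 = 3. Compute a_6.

2041

With companion matrix Q = [[3, 2], [1, 0]], [a_n, a_{n−1}]ᵀ = Q·[a_{n−1}, a_{n−2}]ᵀ, so [a_6, a_5]ᵀ = Q⁵·[a_1, a_0]ᵀ.
Q⁵ = [[495, 278], [139, 78]], giving [a_6, a_5]ᵀ = [[2041], [573]].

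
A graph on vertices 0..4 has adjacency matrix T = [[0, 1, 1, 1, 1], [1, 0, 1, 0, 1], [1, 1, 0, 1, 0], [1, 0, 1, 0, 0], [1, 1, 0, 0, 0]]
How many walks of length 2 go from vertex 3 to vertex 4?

1

The number of length-2 walks from vertex 3 to vertex 4 is entry (3,4) of T², where T is the adjacency matrix.
T² = [[4, 2, 2, 1, 1], [2, 3, 1, 2, 1], [2, 1, 3, 1, 2], [1, 2, 1, 2, 1], [1, 1, 2, 1, 2]]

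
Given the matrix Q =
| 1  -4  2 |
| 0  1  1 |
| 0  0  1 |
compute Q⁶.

[[1, -24, -48], [0, 1, 6], [0, 0, 1]]

Q = I + N where N = [[0, -4, 2], [0, 0, 1], [0, 0, 0]] is strictly upper-triangular, so N³ = 0.
(I + N)⁶ = I + 6·N + 15·N² = [[1, -24, -48], [0, 1, 6], [0, 0, 1]].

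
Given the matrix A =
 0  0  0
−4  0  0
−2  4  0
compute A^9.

A is strictly triangular, hence nilpotent: A^3 = 0, so A^9 = 0.

[[0, 0, 0], [0, 0, 0], [0, 0, 0]]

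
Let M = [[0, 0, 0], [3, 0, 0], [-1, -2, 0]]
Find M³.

[[0, 0, 0], [0, 0, 0], [0, 0, 0]]

M is strictly triangular, hence nilpotent: M³ = 0, so M³ = 0.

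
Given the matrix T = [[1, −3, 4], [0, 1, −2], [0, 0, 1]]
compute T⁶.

[[1, −18, 114], [0, 1, −12], [0, 0, 1]]

T = I + N where N = [[0, −3, 4], [0, 0, −2], [0, 0, 0]] is strictly upper-triangular, so N³ = 0.
(I + N)⁶ = I + 6·N + 15·N² = [[1, −18, 114], [0, 1, −12], [0, 0, 1]].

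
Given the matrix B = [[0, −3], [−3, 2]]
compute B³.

B² = [[9, −6], [−6, 13]]
B³ = [[18, −39], [−39, 44]]

[[18, −39], [−39, 44]]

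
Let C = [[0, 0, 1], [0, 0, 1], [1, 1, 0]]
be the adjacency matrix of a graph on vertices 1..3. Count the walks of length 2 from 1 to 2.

1

The number of length-2 walks from vertex 1 to vertex 2 is entry (1,2) of C^2, where C is the adjacency matrix.
C^2 = [[1, 1, 0], [1, 1, 0], [0, 0, 2]]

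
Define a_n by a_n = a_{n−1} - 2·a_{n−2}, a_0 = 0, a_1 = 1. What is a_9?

With companion matrix Q = [[1, -2], [1, 0]], [a_n, a_{n−1}]ᵀ = Q·[a_{n−1}, a_{n−2}]ᵀ, so [a_9, a_8]ᵀ = Q⁸·[a_1, a_0]ᵀ.
Q⁸ = [[-17, 6], [-3, -14]], giving [a_9, a_8]ᵀ = [[-17], [-3]].

-17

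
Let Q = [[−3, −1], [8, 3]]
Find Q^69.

Q² = I (check: tr Q = 0 and det Q = −1), so Q^69 = Q since 69 is odd.

[[−3, −1], [8, 3]]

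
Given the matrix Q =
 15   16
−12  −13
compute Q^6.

tr Q = 2 and det Q = −3, so the characteristic polynomial is λ² − (2)λ + (−3) with roots −1 and 3.
Eigenvectors give P = [[−1, 4], [1, −3]] with P⁻¹ = [[3, 4], [1, 1]], and Q = P·diag(−1, 3)·P⁻¹.
Then Q^6 = P·diag(1, 729)·P⁻¹ = [[−1, 2916], [1, −2187]] · [[3, 4], [1, 1]] = [[2913, 2912], [−2184, −2183]].

[[2913, 2912], [−2184, −2183]]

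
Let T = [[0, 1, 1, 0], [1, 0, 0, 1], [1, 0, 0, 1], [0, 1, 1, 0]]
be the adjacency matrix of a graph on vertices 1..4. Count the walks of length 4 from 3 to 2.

The number of length-4 walks from vertex 3 to vertex 2 is entry (3,2) of T⁴, where T is the adjacency matrix.
T² = [[2, 0, 0, 2], [0, 2, 2, 0], [0, 2, 2, 0], [2, 0, 0, 2]]
T³ = [[0, 4, 4, 0], [4, 0, 0, 4], [4, 0, 0, 4], [0, 4, 4, 0]]
T⁴ = [[8, 0, 0, 8], [0, 8, 8, 0], [0, 8, 8, 0], [8, 0, 0, 8]]

8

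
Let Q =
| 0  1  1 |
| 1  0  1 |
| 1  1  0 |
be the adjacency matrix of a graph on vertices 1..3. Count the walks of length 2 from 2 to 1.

The number of length-2 walks from vertex 2 to vertex 1 is entry (2,1) of Q², where Q is the adjacency matrix.
Q² = [[2, 1, 1], [1, 2, 1], [1, 1, 2]]

1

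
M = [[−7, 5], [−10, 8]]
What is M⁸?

[[−6049, 6305], [−12610, 12866]]

tr M = 1 and det M = −6, so the characteristic polynomial is λ² − (1)λ + (−6) with roots −2 and 3.
Eigenvectors give P = [[1, −1], [1, −2]] with P⁻¹ = [[2, −1], [1, −1]], and M = P·diag(−2, 3)·P⁻¹.
Then M⁸ = P·diag(256, 6561)·P⁻¹ = [[256, −6561], [256, −13122]] · [[2, −1], [1, −1]] = [[−6049, 6305], [−12610, 12866]].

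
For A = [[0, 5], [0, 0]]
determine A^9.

[[0, 0], [0, 0]]

A is strictly triangular, hence nilpotent: A^2 = 0, so A^9 = 0.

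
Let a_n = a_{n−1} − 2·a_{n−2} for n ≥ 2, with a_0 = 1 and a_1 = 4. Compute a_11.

114

With companion matrix Q = [[1, −2], [1, 0]], [a_n, a_{n−1}]ᵀ = Q·[a_{n−1}, a_{n−2}]ᵀ, so [a_11, a_10]ᵀ = Q¹⁰·[a_1, a_0]ᵀ.
Q¹⁰ = [[23, 22], [−11, 34]], giving [a_11, a_10]ᵀ = [[114], [−10]].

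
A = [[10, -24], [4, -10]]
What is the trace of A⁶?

tr A = 0 and det A = -4, so the characteristic polynomial is λ² − (0)λ + (-4) with roots 2 and -2.
Eigenvectors give P = [[3, 2], [1, 1]] with P⁻¹ = [[1, -2], [-1, 3]], and A = P·diag(2, -2)·P⁻¹.
Then A⁶ = P·diag(64, 64)·P⁻¹ = [[192, 128], [64, 64]] · [[1, -2], [-1, 3]] = [[64, 0], [0, 64]].

128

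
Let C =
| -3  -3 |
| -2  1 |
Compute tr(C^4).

C^2 = [[15, 6], [4, 7]]
C^3 = [[-57, -39], [-26, -5]]
C^4 = [[249, 132], [88, 73]]

322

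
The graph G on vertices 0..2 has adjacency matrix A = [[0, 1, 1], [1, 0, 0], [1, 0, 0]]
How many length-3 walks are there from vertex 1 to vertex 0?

2

The number of length-3 walks from vertex 1 to vertex 0 is entry (1,0) of A³, where A is the adjacency matrix.
A² = [[2, 0, 0], [0, 1, 1], [0, 1, 1]]
A³ = [[0, 2, 2], [2, 0, 0], [2, 0, 0]]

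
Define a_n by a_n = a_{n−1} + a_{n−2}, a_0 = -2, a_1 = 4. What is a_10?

152

With companion matrix A = [[1, 1], [1, 0]], [a_n, a_{n−1}]ᵀ = A·[a_{n−1}, a_{n−2}]ᵀ, so [a_10, a_9]ᵀ = A^9·[a_1, a_0]ᵀ.
A^9 = [[55, 34], [34, 21]], giving [a_10, a_9]ᵀ = [[152], [94]].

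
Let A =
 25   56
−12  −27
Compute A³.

[[169, 392], [−84, −195]]

tr A = −2 and det A = −3, so the characteristic polynomial is λ² − (−2)λ + (−3) with roots −3 and 1.
Eigenvectors give P = [[−2, 7], [1, −3]] with P⁻¹ = [[3, 7], [1, 2]], and A = P·diag(−3, 1)·P⁻¹.
Then A³ = P·diag(−27, 1)·P⁻¹ = [[54, 7], [−27, −3]] · [[3, 7], [1, 2]] = [[169, 392], [−84, −195]].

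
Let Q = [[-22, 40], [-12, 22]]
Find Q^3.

tr Q = 0 and det Q = -4, so the characteristic polynomial is λ² − (0)λ + (-4) with roots 2 and -2.
Eigenvectors give P = [[-5, 2], [-3, 1]] with P⁻¹ = [[1, -2], [3, -5]], and Q = P·diag(2, -2)·P⁻¹.
Then Q^3 = P·diag(8, -8)·P⁻¹ = [[-40, -16], [-24, -8]] · [[1, -2], [3, -5]] = [[-88, 160], [-48, 88]].

[[-88, 160], [-48, 88]]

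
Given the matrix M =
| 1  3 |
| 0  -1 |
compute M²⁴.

M² = I (check: tr M = 0 and det M = -1), so M²⁴ = I since 24 is even.

[[1, 0], [0, 1]]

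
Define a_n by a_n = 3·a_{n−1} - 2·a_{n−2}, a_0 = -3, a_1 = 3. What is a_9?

3063

With companion matrix Q = [[3, -2], [1, 0]], [a_n, a_{n−1}]ᵀ = Q·[a_{n−1}, a_{n−2}]ᵀ, so [a_9, a_8]ᵀ = Q⁸·[a_1, a_0]ᵀ.
Q⁸ = [[511, -510], [255, -254]], giving [a_9, a_8]ᵀ = [[3063], [1527]].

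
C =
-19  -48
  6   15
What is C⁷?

tr C = -4 and det C = 3, so the characteristic polynomial is λ² − (-4)λ + (3) with roots -3 and -1.
Eigenvectors give P = [[-3, -8], [1, 3]] with P⁻¹ = [[-3, -8], [1, 3]], and C = P·diag(-3, -1)·P⁻¹.
Then C⁷ = P·diag(-2187, -1)·P⁻¹ = [[6561, 8], [-2187, -3]] · [[-3, -8], [1, 3]] = [[-19675, -52464], [6558, 17487]].

[[-19675, -52464], [6558, 17487]]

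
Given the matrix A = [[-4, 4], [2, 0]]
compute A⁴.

A² = [[24, -16], [-8, 8]]
A³ = [[-128, 96], [48, -32]]
A⁴ = [[704, -512], [-256, 192]]

[[704, -512], [-256, 192]]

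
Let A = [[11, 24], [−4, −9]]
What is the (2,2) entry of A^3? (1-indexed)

−57

tr A = 2 and det A = −3, so the characteristic polynomial is λ² − (2)λ + (−3) with roots −1 and 3.
Eigenvectors give P = [[2, 3], [−1, −1]] with P⁻¹ = [[−1, −3], [1, 2]], and A = P·diag(−1, 3)·P⁻¹.
Then A^3 = P·diag(−1, 27)·P⁻¹ = [[−2, 81], [1, −27]] · [[−1, −3], [1, 2]] = [[83, 168], [−28, −57]].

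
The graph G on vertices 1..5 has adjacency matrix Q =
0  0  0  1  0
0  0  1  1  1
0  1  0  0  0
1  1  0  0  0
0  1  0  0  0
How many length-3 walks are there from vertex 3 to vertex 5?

The number of length-3 walks from vertex 3 to vertex 5 is entry (3,5) of Q³, where Q is the adjacency matrix.
Q² = [[1, 1, 0, 0, 0], [1, 3, 0, 0, 0], [0, 0, 1, 1, 1], [0, 0, 1, 2, 1], [0, 0, 1, 1, 1]]
Q³ = [[0, 0, 1, 2, 1], [0, 0, 3, 4, 3], [1, 3, 0, 0, 0], [2, 4, 0, 0, 0], [1, 3, 0, 0, 0]]

0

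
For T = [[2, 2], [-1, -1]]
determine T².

[[2, 2], [-1, -1]]

T² = T (a projection; rank 1, trace 1), so T² = T.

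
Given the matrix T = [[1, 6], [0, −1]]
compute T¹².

[[1, 0], [0, 1]]

T² = I (check: tr T = 0 and det T = −1), so T¹² = I since 12 is even.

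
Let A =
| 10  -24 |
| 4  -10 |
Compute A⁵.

tr A = 0 and det A = -4, so the characteristic polynomial is λ² − (0)λ + (-4) with roots -2 and 2.
Eigenvectors give P = [[2, 3], [1, 1]] with P⁻¹ = [[-1, 3], [1, -2]], and A = P·diag(-2, 2)·P⁻¹.
Then A⁵ = P·diag(-32, 32)·P⁻¹ = [[-64, 96], [-32, 32]] · [[-1, 3], [1, -2]] = [[160, -384], [64, -160]].

[[160, -384], [64, -160]]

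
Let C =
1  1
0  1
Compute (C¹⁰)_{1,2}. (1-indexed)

10

C = I + N where N = [[0, 1], [0, 0]] is strictly upper-triangular, so N² = 0.
(I + N)¹⁰ = I + 10·N = [[1, 10], [0, 1]].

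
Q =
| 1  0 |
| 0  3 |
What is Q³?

Q² = [[1, 0], [0, 9]]
Q³ = [[1, 0], [0, 27]]

[[1, 0], [0, 27]]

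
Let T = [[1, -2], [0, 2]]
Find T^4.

[[1, -30], [0, 16]]

T^2 = [[1, -6], [0, 4]]
T^3 = [[1, -14], [0, 8]]
T^4 = [[1, -30], [0, 16]]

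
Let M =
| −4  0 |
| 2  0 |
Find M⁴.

[[256, 0], [−128, 0]]

M² = [[16, 0], [−8, 0]]
M³ = [[−64, 0], [32, 0]]
M⁴ = [[256, 0], [−128, 0]]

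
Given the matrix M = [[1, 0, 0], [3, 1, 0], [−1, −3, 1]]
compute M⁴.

M = I + N where N = [[0, 0, 0], [3, 0, 0], [−1, −3, 0]] is strictly lower-triangular, so N³ = 0.
(I + N)⁴ = I + 4·N + 6·N² = [[1, 0, 0], [12, 1, 0], [−58, −12, 1]].

[[1, 0, 0], [12, 1, 0], [−58, −12, 1]]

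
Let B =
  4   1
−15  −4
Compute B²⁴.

[[1, 0], [0, 1]]

B² = I (check: tr B = 0 and det B = −1), so B²⁴ = I since 24 is even.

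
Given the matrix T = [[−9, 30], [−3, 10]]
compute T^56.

[[−9, 30], [−3, 10]]

T² = T (a projection; rank 1, trace 1), so T^56 = T.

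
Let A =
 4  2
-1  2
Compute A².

[[14, 12], [-6, 2]]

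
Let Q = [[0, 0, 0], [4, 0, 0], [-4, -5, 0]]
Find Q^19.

Q is strictly triangular, hence nilpotent: Q^3 = 0, so Q^19 = 0.

[[0, 0, 0], [0, 0, 0], [0, 0, 0]]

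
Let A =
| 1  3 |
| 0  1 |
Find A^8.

A = I + N where N = [[0, 3], [0, 0]] is strictly upper-triangular, so N^2 = 0.
(I + N)^8 = I + 8·N = [[1, 24], [0, 1]].

[[1, 24], [0, 1]]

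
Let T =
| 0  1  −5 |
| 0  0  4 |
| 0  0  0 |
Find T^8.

[[0, 0, 0], [0, 0, 0], [0, 0, 0]]

T is strictly triangular, hence nilpotent: T^3 = 0, so T^8 = 0.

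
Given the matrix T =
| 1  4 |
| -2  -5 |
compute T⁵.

tr T = -4 and det T = 3, so the characteristic polynomial is λ² − (-4)λ + (3) with roots -3 and -1.
Eigenvectors give P = [[-1, 2], [1, -1]] with P⁻¹ = [[1, 2], [1, 1]], and T = P·diag(-3, -1)·P⁻¹.
Then T⁵ = P·diag(-243, -1)·P⁻¹ = [[243, -2], [-243, 1]] · [[1, 2], [1, 1]] = [[241, 484], [-242, -485]].

[[241, 484], [-242, -485]]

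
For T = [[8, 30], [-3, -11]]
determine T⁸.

tr T = -3 and det T = 2, so the characteristic polynomial is λ² − (-3)λ + (2) with roots -2 and -1.
Eigenvectors give P = [[3, -10], [-1, 3]] with P⁻¹ = [[-3, -10], [-1, -3]], and T = P·diag(-2, -1)·P⁻¹.
Then T⁸ = P·diag(256, 1)·P⁻¹ = [[768, -10], [-256, 3]] · [[-3, -10], [-1, -3]] = [[-2294, -7650], [765, 2551]].

[[-2294, -7650], [765, 2551]]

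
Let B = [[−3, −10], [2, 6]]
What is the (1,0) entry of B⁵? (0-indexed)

62

tr B = 3 and det B = 2, so the characteristic polynomial is λ² − (3)λ + (2) with roots 2 and 1.
Eigenvectors give P = [[2, −5], [−1, 2]] with P⁻¹ = [[−2, −5], [−1, −2]], and B = P·diag(2, 1)·P⁻¹.
Then B⁵ = P·diag(32, 1)·P⁻¹ = [[64, −5], [−32, 2]] · [[−2, −5], [−1, −2]] = [[−123, −310], [62, 156]].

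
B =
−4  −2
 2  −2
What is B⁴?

[[0, 144], [−144, −144]]

B² = [[12, 12], [−12, 0]]
B³ = [[−24, −48], [48, 24]]
B⁴ = [[0, 144], [−144, −144]]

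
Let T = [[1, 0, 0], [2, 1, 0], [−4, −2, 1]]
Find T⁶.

T = I + N where N = [[0, 0, 0], [2, 0, 0], [−4, −2, 0]] is strictly lower-triangular, so N³ = 0.
(I + N)⁶ = I + 6·N + 15·N² = [[1, 0, 0], [12, 1, 0], [−84, −12, 1]].

[[1, 0, 0], [12, 1, 0], [−84, −12, 1]]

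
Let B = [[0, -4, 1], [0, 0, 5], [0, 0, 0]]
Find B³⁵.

B is strictly triangular, hence nilpotent: B³ = 0, so B³⁵ = 0.

[[0, 0, 0], [0, 0, 0], [0, 0, 0]]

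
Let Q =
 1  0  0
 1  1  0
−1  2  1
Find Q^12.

Q = I + N where N = [[0, 0, 0], [1, 0, 0], [−1, 2, 0]] is strictly lower-triangular, so N^3 = 0.
(I + N)^12 = I + 12·N + 66·N^2 = [[1, 0, 0], [12, 1, 0], [120, 24, 1]].

[[1, 0, 0], [12, 1, 0], [120, 24, 1]]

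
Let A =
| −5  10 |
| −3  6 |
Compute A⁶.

[[−5, 10], [−3, 6]]

A² = A (a projection; rank 1, trace 1), so A⁶ = A.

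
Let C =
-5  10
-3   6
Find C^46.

[[-5, 10], [-3, 6]]

C² = C (a projection; rank 1, trace 1), so C^46 = C.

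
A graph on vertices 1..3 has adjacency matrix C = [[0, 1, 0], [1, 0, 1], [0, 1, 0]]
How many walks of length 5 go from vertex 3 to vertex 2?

The number of length-5 walks from vertex 3 to vertex 2 is entry (3,2) of C^5, where C is the adjacency matrix.
C^2 = [[1, 0, 1], [0, 2, 0], [1, 0, 1]]
C^3 = [[0, 2, 0], [2, 0, 2], [0, 2, 0]]
C^4 = [[2, 0, 2], [0, 4, 0], [2, 0, 2]]
C^5 = [[0, 4, 0], [4, 0, 4], [0, 4, 0]]

4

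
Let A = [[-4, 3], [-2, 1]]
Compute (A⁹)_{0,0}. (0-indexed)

-1534

tr A = -3 and det A = 2, so the characteristic polynomial is λ² − (-3)λ + (2) with roots -1 and -2.
Eigenvectors give P = [[1, 3], [1, 2]] with P⁻¹ = [[-2, 3], [1, -1]], and A = P·diag(-1, -2)·P⁻¹.
Then A⁹ = P·diag(-1, -512)·P⁻¹ = [[-1, -1536], [-1, -1024]] · [[-2, 3], [1, -1]] = [[-1534, 1533], [-1022, 1021]].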